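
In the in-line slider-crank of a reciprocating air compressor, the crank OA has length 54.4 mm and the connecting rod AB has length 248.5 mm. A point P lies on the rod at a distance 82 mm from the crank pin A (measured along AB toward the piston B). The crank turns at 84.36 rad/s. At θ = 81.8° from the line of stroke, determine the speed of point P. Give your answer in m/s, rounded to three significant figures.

ω = 84.36 rad/s.  Crank-pin speed |V_A| = rω = 4.5892 m/s, perpendicular to OA.
Rod angle: sinφ = −(r/L) sinθ ⇒ φ = -12.514°; ω_rod = −rω cosθ/√(L²−r²sin²θ) = -2.6981 rad/s.
V_P = V_A + ω_rod × AP, with AP = 0.082 m along the rod.
Components: V_Px = −rω sinθ − a·ω_rod·sinφ = -4.5902 m/s;  V_Py = rω cosθ + a·ω_rod·cosφ = +0.43856 m/s.
|V_P| = √(V_Px² + V_Py²) = 4.6111 m/s.

4.61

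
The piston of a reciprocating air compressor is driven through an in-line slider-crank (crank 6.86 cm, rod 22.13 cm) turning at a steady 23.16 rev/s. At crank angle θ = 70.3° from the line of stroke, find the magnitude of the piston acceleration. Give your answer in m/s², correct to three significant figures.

131

ω = 2π·23.2 = 145.5 rad/s
x(θ) = r cosθ + √(L² − r² sin²θ); with ω constant, a = ω²·d²x/dθ².
d²x/dθ² = −r cosθ − r²(cos2θ)/√u − r⁴ sin²2θ/(4u^{3/2}),  u = L² − r² sin²θ = 0.0448025 m².
Substituting r = 0.0686 m, L = 0.2213 m, θ = 70.3°: d²x/dθ² = -0.0061798 m.
a = ω²·d²x/dθ² = (145.5)²·(-0.0061798) = -130.86 m/s²;  |a| = 130.86 m/s².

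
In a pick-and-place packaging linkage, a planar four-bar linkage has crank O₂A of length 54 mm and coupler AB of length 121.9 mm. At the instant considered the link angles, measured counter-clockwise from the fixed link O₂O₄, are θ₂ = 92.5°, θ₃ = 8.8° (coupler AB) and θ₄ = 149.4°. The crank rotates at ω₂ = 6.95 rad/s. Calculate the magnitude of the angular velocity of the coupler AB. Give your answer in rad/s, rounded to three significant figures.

ω₂ = 6.95 rad/s
Differentiating the loop-closure r₂e^{iθ₂}+r₃e^{iθ₃}=r₁+r₄e^{iθ₄} gives r₂ω₂e^{iθ₂}+r₃ω₃e^{iθ₃}=r₄ω₄e^{iθ₄}.
Eliminating the other unknown: ω₃ = r₂ω₂ sin(θ₄−θ₂) / [r₃ sin(θ₃−θ₄)].
Numerator sine = +0.83772; denominator sine = -0.63473.
Result = 0.054·6.95·(+0.83772) / (0.1219·(-0.63473)) = -4.0633 rad/s; magnitude 4.0633 rad/s.

4.06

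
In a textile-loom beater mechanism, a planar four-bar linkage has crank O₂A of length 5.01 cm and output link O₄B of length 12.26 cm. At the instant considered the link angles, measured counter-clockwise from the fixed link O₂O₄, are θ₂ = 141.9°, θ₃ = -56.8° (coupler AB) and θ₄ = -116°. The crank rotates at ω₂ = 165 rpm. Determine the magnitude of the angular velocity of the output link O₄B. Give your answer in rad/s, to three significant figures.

2.64

ω₂ = 17.28 rad/s (from 165 rpm).
Differentiating the loop-closure r₂e^{iθ₂}+r₃e^{iθ₃}=r₁+r₄e^{iθ₄} gives r₂ω₂e^{iθ₂}+r₃ω₃e^{iθ₃}=r₄ω₄e^{iθ₄}.
Eliminating the other unknown: ω₄ = r₂ω₂ sin(θ₂−θ₃) / [r₄ sin(θ₄−θ₃)].
Numerator sine = -0.32061; denominator sine = -0.85896.
Result = 0.0501·17.28·(-0.32061) / (0.1226·(-0.85896)) = +2.6355 rad/s; magnitude 2.6355 rad/s.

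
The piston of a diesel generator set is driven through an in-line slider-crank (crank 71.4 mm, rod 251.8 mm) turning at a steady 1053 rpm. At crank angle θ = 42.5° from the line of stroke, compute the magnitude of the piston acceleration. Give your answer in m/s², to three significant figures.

667

ω = 2π·1053/60 = 110.3 rad/s
x(θ) = r cosθ + √(L² − r² sin²θ); with ω constant, a = ω²·d²x/dθ².
d²x/dθ² = −r cosθ − r²(cos2θ)/√u − r⁴ sin²2θ/(4u^{3/2}),  u = L² − r² sin²θ = 0.0610764 m².
Substituting r = 0.0714 m, L = 0.2518 m, θ = 42.5°: d²x/dθ² = -0.054867 m.
a = ω²·d²x/dθ² = (110.3)²·(-0.054867) = -667.15 m/s²;  |a| = 667.15 m/s².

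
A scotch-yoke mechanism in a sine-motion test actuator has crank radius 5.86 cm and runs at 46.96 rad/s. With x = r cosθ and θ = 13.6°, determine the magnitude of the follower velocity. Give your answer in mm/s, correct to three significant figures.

647

ω = 46.96 rad/s
x = r cosθ ⇒ ẋ = −rω sinθ.
|v| = rω|sinθ| = 0.0586·46.96·|sin 13.6°| = 0.64708 m/s = 647.08 mm/s.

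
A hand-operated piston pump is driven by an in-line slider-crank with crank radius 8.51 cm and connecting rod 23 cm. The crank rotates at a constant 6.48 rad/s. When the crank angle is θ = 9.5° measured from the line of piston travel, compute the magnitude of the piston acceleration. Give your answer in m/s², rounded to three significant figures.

ω = 6.48 rad/s
x(θ) = r cosθ + √(L² − r² sin²θ); with ω constant, a = ω²·d²x/dθ².
d²x/dθ² = −r cosθ − r²(cos2θ)/√u − r⁴ sin²2θ/(4u^{3/2}),  u = L² − r² sin²θ = 0.0527027 m².
Substituting r = 0.0851 m, L = 0.23 m, θ = 9.5°: d²x/dθ² = -0.11387 m.
a = ω²·d²x/dθ² = (6.48)²·(-0.11387) = -4.7817 m/s²;  |a| = 4.7817 m/s².

4.78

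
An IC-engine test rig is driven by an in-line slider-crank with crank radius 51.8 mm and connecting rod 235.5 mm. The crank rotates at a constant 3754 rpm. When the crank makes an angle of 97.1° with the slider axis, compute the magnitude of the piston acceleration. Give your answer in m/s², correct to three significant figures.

ω = 2π·3754/60 = 393.1 rad/s
x(θ) = r cosθ + √(L² − r² sin²θ); with ω constant, a = ω²·d²x/dθ².
d²x/dθ² = −r cosθ − r²(cos2θ)/√u − r⁴ sin²2θ/(4u^{3/2}),  u = L² − r² sin²θ = 0.052818 m².
Substituting r = 0.0518 m, L = 0.2355 m, θ = 97.1°: d²x/dθ² = +0.017712 m.
a = ω²·d²x/dθ² = (393.1)²·(+0.017712) = +2737.3 m/s²;  |a| = 2737.3 m/s².

2740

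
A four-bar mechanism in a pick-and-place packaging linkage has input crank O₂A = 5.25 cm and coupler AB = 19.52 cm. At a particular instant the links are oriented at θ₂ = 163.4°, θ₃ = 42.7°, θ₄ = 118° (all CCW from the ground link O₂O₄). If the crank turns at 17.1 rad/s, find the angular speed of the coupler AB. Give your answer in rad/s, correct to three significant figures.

ω₂ = 17.1 rad/s
Differentiating the loop-closure r₂e^{iθ₂}+r₃e^{iθ₃}=r₁+r₄e^{iθ₄} gives r₂ω₂e^{iθ₂}+r₃ω₃e^{iθ₃}=r₄ω₄e^{iθ₄}.
Eliminating the other unknown: ω₃ = r₂ω₂ sin(θ₄−θ₂) / [r₃ sin(θ₃−θ₄)].
Numerator sine = -0.71203; denominator sine = -0.96727.
Result = 0.0525·17.1·(-0.71203) / (0.1952·(-0.96727)) = +3.3855 rad/s; magnitude 3.3855 rad/s.

3.39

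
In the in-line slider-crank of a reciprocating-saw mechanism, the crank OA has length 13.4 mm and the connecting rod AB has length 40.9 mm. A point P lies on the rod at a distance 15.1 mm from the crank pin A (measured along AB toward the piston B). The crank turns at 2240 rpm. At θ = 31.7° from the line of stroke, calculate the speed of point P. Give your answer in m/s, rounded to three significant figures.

2.48

ω = 234.6 rad/s.  Crank-pin speed |V_A| = rω = 3.1433 m/s, perpendicular to OA.
Rod angle: sinφ = −(r/L) sinθ ⇒ φ = -9.913°; ω_rod = −rω cosθ/√(L²−r²sin²θ) = -66.378 rad/s.
V_P = V_A + ω_rod × AP, with AP = 0.0151 m along the rod.
Components: V_Px = −rω sinθ − a·ω_rod·sinφ = -1.8243 m/s;  V_Py = rω cosθ + a·ω_rod·cosφ = +1.687 m/s.
|V_P| = √(V_Px² + V_Py²) = 2.4847 m/s.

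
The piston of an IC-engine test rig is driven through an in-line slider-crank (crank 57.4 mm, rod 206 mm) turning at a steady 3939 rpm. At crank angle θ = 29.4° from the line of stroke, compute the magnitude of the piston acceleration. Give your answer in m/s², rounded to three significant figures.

ω = 2π·3939/60 = 412.5 rad/s
x(θ) = r cosθ + √(L² − r² sin²θ); with ω constant, a = ω²·d²x/dθ².
d²x/dθ² = −r cosθ − r²(cos2θ)/√u − r⁴ sin²2θ/(4u^{3/2}),  u = L² − r² sin²θ = 0.041642 m².
Substituting r = 0.0574 m, L = 0.206 m, θ = 29.4°: d²x/dθ² = -0.058605 m.
a = ω²·d²x/dθ² = (412.5)²·(-0.058605) = -9971.6 m/s²;  |a| = 9971.6 m/s².

9970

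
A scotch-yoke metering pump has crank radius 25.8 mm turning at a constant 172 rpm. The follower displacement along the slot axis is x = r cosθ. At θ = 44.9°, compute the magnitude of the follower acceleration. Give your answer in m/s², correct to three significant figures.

5.93

ω = 18.01 rad/s (from 172 rpm).
x = r cosθ ⇒ ẍ = −rω² cosθ (ω constant).
|a| = rω²|cosθ| = 0.0258·(18.01)²·|cos 44.9°| = 5.9289 m/s².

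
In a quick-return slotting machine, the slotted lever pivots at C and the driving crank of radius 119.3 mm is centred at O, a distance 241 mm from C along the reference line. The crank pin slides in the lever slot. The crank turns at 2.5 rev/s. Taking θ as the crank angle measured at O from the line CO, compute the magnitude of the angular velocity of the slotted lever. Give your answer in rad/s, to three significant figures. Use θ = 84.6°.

3.42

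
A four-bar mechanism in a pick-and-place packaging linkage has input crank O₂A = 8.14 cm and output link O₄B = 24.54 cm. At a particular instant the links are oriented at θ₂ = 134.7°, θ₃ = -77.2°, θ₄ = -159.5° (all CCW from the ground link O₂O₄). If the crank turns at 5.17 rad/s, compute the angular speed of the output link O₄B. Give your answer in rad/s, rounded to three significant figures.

0.914

ω₂ = 5.17 rad/s
Differentiating the loop-closure r₂e^{iθ₂}+r₃e^{iθ₃}=r₁+r₄e^{iθ₄} gives r₂ω₂e^{iθ₂}+r₃ω₃e^{iθ₃}=r₄ω₄e^{iθ₄}.
Eliminating the other unknown: ω₄ = r₂ω₂ sin(θ₂−θ₃) / [r₄ sin(θ₄−θ₃)].
Numerator sine = -0.52844; denominator sine = -0.99098.
Result = 0.0814·5.17·(-0.52844) / (0.2454·(-0.99098)) = +0.91447 rad/s; magnitude 0.91447 rad/s.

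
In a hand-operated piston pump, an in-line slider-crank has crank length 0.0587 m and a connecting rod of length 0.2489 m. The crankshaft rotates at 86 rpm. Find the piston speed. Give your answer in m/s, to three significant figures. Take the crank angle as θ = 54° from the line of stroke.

0.488

ω = 2π·86/60 = 9.006 rad/s
For an in-line slider-crank, x = r cosθ + √(L² − r² sin²θ), so v = −rω sinθ·[1 + r cosθ/√(L² − r² sin²θ)].
With r = 0.0587 m, L = 0.2489 m, θ = 54°: √(L² − r² sin²θ) = 0.24433 m.
v = −0.0587·9.006·0.80902·[1 + 0.0587·0.58779/0.24433] = -0.48808 m/s.
|v| = 0.48808 m/s.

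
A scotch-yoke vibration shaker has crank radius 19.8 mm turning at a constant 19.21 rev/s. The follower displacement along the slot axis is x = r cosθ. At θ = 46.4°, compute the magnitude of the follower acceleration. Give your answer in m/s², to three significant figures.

ω = 120.7 rad/s (from 19.21 rev/s).
x = r cosθ ⇒ ẍ = −rω² cosθ (ω constant).
|a| = rω²|cosθ| = 0.0198·(120.7)²·|cos 46.4°| = 198.92 m/s².

199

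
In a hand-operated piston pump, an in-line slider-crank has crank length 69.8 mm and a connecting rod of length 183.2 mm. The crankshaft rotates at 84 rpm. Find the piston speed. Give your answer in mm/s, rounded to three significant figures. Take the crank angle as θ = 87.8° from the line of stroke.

623

ω = 2π·84/60 = 8.796 rad/s
For an in-line slider-crank, x = r cosθ + √(L² − r² sin²θ), so v = −rω sinθ·[1 + r cosθ/√(L² − r² sin²θ)].
With r = 0.0698 m, L = 0.1832 m, θ = 87.8°: √(L² − r² sin²θ) = 0.1694 m.
v = −0.0698·8.796·0.99926·[1 + 0.0698·0.03839/0.1694] = -0.62324 m/s.
|v| = 0.62324 m/s = 623.24 mm/s.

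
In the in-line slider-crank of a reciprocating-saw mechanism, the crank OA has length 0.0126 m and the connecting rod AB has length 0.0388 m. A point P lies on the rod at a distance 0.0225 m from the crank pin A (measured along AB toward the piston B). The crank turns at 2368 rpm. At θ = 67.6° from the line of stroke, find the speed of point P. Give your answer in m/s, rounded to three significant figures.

3.15

ω = 248 rad/s.  Crank-pin speed |V_A| = rω = 3.1245 m/s, perpendicular to OA.
Rod angle: sinφ = −(r/L) sinθ ⇒ φ = -17.472°; ω_rod = −rω cosθ/√(L²−r²sin²θ) = -32.171 rad/s.
V_P = V_A + ω_rod × AP, with AP = 0.0225 m along the rod.
Components: V_Px = −rω sinθ − a·ω_rod·sinφ = -3.1061 m/s;  V_Py = rω cosθ + a·ω_rod·cosφ = +0.5002 m/s.
|V_P| = √(V_Px² + V_Py²) = 3.1461 m/s.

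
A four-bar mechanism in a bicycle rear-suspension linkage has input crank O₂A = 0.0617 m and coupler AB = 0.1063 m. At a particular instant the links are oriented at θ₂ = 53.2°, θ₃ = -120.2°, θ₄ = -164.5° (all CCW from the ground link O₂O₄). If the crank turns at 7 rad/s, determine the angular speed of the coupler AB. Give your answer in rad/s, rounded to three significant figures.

3.56

ω₂ = 7 rad/s
Differentiating the loop-closure r₂e^{iθ₂}+r₃e^{iθ₃}=r₁+r₄e^{iθ₄} gives r₂ω₂e^{iθ₂}+r₃ω₃e^{iθ₃}=r₄ω₄e^{iθ₄}.
Eliminating the other unknown: ω₃ = r₂ω₂ sin(θ₄−θ₂) / [r₃ sin(θ₃−θ₄)].
Numerator sine = +0.61153; denominator sine = +0.69842.
Result = 0.0617·7·(+0.61153) / (0.1063·(+0.69842)) = +3.5576 rad/s; magnitude 3.5576 rad/s.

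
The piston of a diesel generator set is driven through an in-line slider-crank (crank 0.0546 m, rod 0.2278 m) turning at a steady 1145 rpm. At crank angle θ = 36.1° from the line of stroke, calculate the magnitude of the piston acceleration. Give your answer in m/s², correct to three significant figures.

ω = 2π·1145/60 = 119.9 rad/s
x(θ) = r cosθ + √(L² − r² sin²θ); with ω constant, a = ω²·d²x/dθ².
d²x/dθ² = −r cosθ − r²(cos2θ)/√u − r⁴ sin²2θ/(4u^{3/2}),  u = L² − r² sin²θ = 0.0508579 m².
Substituting r = 0.0546 m, L = 0.2278 m, θ = 36.1°: d²x/dθ² = -0.048333 m.
a = ω²·d²x/dθ² = (119.9)²·(-0.048333) = -694.88 m/s²;  |a| = 694.88 m/s².

695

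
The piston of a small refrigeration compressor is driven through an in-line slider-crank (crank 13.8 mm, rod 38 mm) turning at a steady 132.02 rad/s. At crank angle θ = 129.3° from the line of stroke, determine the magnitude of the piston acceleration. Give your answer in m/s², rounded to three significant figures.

167

ω = 132 rad/s
x(θ) = r cosθ + √(L² − r² sin²θ); with ω constant, a = ω²·d²x/dθ².
d²x/dθ² = −r cosθ − r²(cos2θ)/√u − r⁴ sin²2θ/(4u^{3/2}),  u = L² − r² sin²θ = 0.00132996 m².
Substituting r = 0.0138 m, L = 0.038 m, θ = 129.3°: d²x/dθ² = +0.0095932 m.
a = ω²·d²x/dθ² = (132)²·(+0.0095932) = +167.2 m/s²;  |a| = 167.2 m/s².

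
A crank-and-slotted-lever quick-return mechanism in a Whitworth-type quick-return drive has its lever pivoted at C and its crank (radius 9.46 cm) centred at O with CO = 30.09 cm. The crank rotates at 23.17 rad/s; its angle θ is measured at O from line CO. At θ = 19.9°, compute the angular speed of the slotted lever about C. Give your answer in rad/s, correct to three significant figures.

5.41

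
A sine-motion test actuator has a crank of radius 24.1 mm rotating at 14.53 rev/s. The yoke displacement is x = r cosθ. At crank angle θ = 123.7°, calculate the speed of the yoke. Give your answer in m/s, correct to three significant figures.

ω = 91.29 rad/s (from 14.53 rev/s).
x = r cosθ ⇒ ẋ = −rω sinθ.
|v| = rω|sinθ| = 0.0241·91.29·|sin 123.7°| = 1.8305 m/s.

1.83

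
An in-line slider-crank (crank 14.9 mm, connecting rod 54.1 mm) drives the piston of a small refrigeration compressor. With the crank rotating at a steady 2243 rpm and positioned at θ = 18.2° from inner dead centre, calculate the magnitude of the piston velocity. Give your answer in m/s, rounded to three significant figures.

ω = 2π·2243/60 = 234.9 rad/s
For an in-line slider-crank, x = r cosθ + √(L² − r² sin²θ), so v = −rω sinθ·[1 + r cosθ/√(L² − r² sin²θ)].
With r = 0.0149 m, L = 0.0541 m, θ = 18.2°: √(L² − r² sin²θ) = 0.053899 m.
v = −0.0149·234.9·0.31233·[1 + 0.0149·0.94997/0.053899] = -1.3802 m/s.
|v| = 1.3802 m/s.

1.38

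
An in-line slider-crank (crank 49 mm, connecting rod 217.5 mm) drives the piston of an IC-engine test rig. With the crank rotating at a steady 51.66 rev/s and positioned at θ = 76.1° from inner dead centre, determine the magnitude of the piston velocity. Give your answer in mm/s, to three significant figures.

ω = 2π·51.7 = 324.6 rad/s
For an in-line slider-crank, x = r cosθ + √(L² − r² sin²θ), so v = −rω sinθ·[1 + r cosθ/√(L² − r² sin²θ)].
With r = 0.049 m, L = 0.2175 m, θ = 76.1°: √(L² − r² sin²θ) = 0.21224 m.
v = −0.049·324.6·0.97072·[1 + 0.049·0.24023/0.21224] = -16.295 m/s.
|v| = 16.295 m/s = 16295 mm/s.

16300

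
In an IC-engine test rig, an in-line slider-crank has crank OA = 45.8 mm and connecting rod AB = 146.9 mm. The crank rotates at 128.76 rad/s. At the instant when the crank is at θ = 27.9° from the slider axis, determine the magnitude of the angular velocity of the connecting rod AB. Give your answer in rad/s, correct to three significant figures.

35.9

ω = 128.8 rad/s
The rod makes angle φ with the slider axis where L sinφ = r sinθ; differentiating, L cosφ·φ̇ = r ω cosθ.
L cosφ = √(L² − r² sin²θ) = 0.14533 m.
|ω_rod| = r ω |cosθ| / √(L² − r² sin²θ) = 0.0458·128.8·0.88377/0.14533 = 35.862 rad/s.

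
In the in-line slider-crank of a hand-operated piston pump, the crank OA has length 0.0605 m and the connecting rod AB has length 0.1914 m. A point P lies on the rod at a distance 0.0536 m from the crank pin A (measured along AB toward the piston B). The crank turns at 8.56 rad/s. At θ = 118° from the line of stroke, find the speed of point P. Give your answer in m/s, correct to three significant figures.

ω = 8.56 rad/s.  Crank-pin speed |V_A| = rω = 0.51788 m/s, perpendicular to OA.
Rod angle: sinφ = −(r/L) sinθ ⇒ φ = -16.206°; ω_rod = −rω cosθ/√(L²−r²sin²θ) = +1.3228 rad/s.
V_P = V_A + ω_rod × AP, with AP = 0.0536 m along the rod.
Components: V_Px = −rω sinθ − a·ω_rod·sinφ = -0.43747 m/s;  V_Py = rω cosθ + a·ω_rod·cosφ = -0.17504 m/s.
|V_P| = √(V_Px² + V_Py²) = 0.47119 m/s.

0.471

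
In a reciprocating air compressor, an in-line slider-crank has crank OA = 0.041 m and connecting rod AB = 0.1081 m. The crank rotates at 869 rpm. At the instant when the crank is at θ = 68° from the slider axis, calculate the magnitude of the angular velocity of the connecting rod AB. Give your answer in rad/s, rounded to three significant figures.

13.8

ω = 91 rad/s (converted from 869 rpm).
The rod makes angle φ with the slider axis where L sinφ = r sinθ; differentiating, L cosφ·φ̇ = r ω cosθ.
L cosφ = √(L² − r² sin²θ) = 0.1012 m.
|ω_rod| = r ω |cosθ| / √(L² − r² sin²θ) = 0.041·91·0.37461/0.1012 = 13.812 rad/s.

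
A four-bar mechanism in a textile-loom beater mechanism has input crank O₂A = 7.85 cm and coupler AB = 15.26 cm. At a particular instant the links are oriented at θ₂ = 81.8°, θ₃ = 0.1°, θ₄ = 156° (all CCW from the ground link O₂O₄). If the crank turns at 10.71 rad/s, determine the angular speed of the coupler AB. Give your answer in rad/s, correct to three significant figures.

13.0

ω₂ = 10.71 rad/s
Differentiating the loop-closure r₂e^{iθ₂}+r₃e^{iθ₃}=r₁+r₄e^{iθ₄} gives r₂ω₂e^{iθ₂}+r₃ω₃e^{iθ₃}=r₄ω₄e^{iθ₄}.
Eliminating the other unknown: ω₃ = r₂ω₂ sin(θ₄−θ₂) / [r₃ sin(θ₃−θ₄)].
Numerator sine = +0.96222; denominator sine = -0.40833.
Result = 0.0785·10.71·(+0.96222) / (0.1526·(-0.40833)) = -12.983 rad/s; magnitude 12.983 rad/s.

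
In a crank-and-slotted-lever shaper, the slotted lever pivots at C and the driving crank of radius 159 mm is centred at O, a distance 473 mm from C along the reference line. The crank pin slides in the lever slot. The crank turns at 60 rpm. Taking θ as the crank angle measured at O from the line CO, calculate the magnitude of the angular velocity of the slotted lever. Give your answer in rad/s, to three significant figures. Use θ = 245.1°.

ω = 6.283 rad/s (from 60 rpm).
Crank pin A relative to C: A = (d + r cosθ, r sinθ); lever angle φ = atan2(r sinθ, d + r cosθ).
Differentiating tanφ: φ̇ = rω(d cosθ + r)/(d² + r² + 2dr cosθ).
d² + r² + 2dr cosθ = |CA|² = 0.18568 m²;  d cosθ + r = -0.04015 m.
|ω_lever| = |0.159·6.283·-0.04015| / 0.18568 = 0.21602 rad/s.

0.216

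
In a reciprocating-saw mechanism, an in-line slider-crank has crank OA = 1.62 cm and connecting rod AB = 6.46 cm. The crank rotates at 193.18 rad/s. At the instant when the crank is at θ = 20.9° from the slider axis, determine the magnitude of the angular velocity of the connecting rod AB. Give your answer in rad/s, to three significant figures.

ω = 193.2 rad/s
The rod makes angle φ with the slider axis where L sinφ = r sinθ; differentiating, L cosφ·φ̇ = r ω cosθ.
L cosφ = √(L² − r² sin²θ) = 0.064341 m.
|ω_rod| = r ω |cosθ| / √(L² − r² sin²θ) = 0.0162·193.2·0.93420/0.064341 = 45.439 rad/s.

45.4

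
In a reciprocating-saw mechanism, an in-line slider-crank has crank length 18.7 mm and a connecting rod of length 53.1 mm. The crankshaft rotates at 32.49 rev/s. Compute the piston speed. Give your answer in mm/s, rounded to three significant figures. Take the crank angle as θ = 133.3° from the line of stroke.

2080

ω = 2π·32.5 = 204.1 rad/s
For an in-line slider-crank, x = r cosθ + √(L² − r² sin²θ), so v = −rω sinθ·[1 + r cosθ/√(L² − r² sin²θ)].
With r = 0.0187 m, L = 0.0531 m, θ = 133.3°: √(L² − r² sin²θ) = 0.051326 m.
v = −0.0187·204.1·0.72777·[1 + 0.0187·-0.68582/0.051326] = -2.084 m/s.
|v| = 2.084 m/s = 2084 mm/s.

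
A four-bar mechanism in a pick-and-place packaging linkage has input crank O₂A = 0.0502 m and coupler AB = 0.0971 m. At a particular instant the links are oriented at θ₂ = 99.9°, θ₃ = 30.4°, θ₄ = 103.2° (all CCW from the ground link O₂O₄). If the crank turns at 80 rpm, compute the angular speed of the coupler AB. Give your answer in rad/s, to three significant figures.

0.261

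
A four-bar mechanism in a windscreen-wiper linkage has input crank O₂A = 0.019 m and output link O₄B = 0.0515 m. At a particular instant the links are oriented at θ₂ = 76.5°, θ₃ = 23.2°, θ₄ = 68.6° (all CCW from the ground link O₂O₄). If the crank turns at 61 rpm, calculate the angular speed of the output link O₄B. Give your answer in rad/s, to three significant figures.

ω₂ = 6.388 rad/s (from 61 rpm).
Differentiating the loop-closure r₂e^{iθ₂}+r₃e^{iθ₃}=r₁+r₄e^{iθ₄} gives r₂ω₂e^{iθ₂}+r₃ω₃e^{iθ₃}=r₄ω₄e^{iθ₄}.
Eliminating the other unknown: ω₄ = r₂ω₂ sin(θ₂−θ₃) / [r₄ sin(θ₄−θ₃)].
Numerator sine = +0.80178; denominator sine = +0.71203.
Result = 0.019·6.388·(+0.80178) / (0.0515·(+0.71203)) = +2.6538 rad/s; magnitude 2.6538 rad/s.

2.65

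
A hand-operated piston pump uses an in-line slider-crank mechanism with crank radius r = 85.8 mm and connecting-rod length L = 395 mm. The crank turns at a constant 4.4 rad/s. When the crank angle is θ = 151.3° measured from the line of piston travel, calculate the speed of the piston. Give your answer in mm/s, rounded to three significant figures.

147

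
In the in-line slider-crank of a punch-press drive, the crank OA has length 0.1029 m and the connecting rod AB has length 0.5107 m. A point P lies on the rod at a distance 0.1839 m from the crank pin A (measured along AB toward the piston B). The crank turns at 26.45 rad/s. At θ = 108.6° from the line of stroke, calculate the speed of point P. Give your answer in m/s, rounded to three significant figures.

2.58

ω = 26.45 rad/s.  Crank-pin speed |V_A| = rω = 2.7217 m/s, perpendicular to OA.
Rod angle: sinφ = −(r/L) sinθ ⇒ φ = -11.009°; ω_rod = −rω cosθ/√(L²−r²sin²θ) = +1.7317 rad/s.
V_P = V_A + ω_rod × AP, with AP = 0.1839 m along the rod.
Components: V_Px = −rω sinθ − a·ω_rod·sinφ = -2.5187 m/s;  V_Py = rω cosθ + a·ω_rod·cosφ = -0.55551 m/s.
|V_P| = √(V_Px² + V_Py²) = 2.5793 m/s.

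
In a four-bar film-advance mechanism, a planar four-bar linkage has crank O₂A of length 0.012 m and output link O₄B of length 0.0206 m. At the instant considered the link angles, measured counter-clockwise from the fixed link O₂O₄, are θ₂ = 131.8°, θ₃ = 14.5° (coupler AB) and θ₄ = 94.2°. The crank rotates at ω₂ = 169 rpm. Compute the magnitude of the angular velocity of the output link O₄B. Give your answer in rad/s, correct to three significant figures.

9.31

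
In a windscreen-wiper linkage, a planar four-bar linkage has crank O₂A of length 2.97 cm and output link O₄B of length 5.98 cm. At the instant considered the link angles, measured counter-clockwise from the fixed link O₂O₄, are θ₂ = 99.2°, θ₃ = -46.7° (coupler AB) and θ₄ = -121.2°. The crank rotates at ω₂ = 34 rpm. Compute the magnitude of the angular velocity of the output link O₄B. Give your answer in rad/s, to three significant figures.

ω₂ = 3.56 rad/s (from 34 rpm).
Differentiating the loop-closure r₂e^{iθ₂}+r₃e^{iθ₃}=r₁+r₄e^{iθ₄} gives r₂ω₂e^{iθ₂}+r₃ω₃e^{iθ₃}=r₄ω₄e^{iθ₄}.
Eliminating the other unknown: ω₄ = r₂ω₂ sin(θ₂−θ₃) / [r₄ sin(θ₄−θ₃)].
Numerator sine = +0.56064; denominator sine = -0.96363.
Result = 0.0297·3.56·(+0.56064) / (0.0598·(-0.96363)) = -1.0288 rad/s; magnitude 1.0288 rad/s.

1.03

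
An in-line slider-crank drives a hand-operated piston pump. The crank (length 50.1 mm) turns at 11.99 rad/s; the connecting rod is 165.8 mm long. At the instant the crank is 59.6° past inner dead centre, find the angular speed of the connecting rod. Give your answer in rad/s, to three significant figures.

ω = 11.99 rad/s
The rod makes angle φ with the slider axis where L sinφ = r sinθ; differentiating, L cosφ·φ̇ = r ω cosθ.
L cosφ = √(L² − r² sin²θ) = 0.16007 m.
|ω_rod| = r ω |cosθ| / √(L² − r² sin²θ) = 0.0501·11.99·0.50603/0.16007 = 1.899 rad/s.

1.90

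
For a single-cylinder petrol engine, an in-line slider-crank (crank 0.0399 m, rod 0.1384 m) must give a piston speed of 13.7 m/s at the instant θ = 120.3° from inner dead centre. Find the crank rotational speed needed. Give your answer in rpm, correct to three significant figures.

For an in-line slider-crank, |v_piston| = rω|sinθ|·[1 + r cosθ/√(L² − r² sin²θ)].
With r = 0.0399 m, L = 0.1384 m, θ = 120.3°: the bracketed kinematic factor |dx/dθ| = 0.029276 m.
ω = v/|dx/dθ| = 13.7/0.029276 = 467.96 rad/s.
N = 60ω/(2π) = 4468.7 rpm.

4470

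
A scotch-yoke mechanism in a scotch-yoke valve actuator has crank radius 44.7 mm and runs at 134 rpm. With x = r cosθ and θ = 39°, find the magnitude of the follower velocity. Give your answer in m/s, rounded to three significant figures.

ω = 14.03 rad/s (from 134 rpm).
x = r cosθ ⇒ ẋ = −rω sinθ.
|v| = rω|sinθ| = 0.0447·14.03·|sin 39°| = 0.39474 m/s.

0.395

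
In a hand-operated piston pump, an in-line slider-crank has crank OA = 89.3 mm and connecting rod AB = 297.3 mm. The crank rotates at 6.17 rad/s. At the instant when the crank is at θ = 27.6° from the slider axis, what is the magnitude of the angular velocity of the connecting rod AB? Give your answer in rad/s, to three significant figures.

ω = 6.17 rad/s
The rod makes angle φ with the slider axis where L sinφ = r sinθ; differentiating, L cosφ·φ̇ = r ω cosθ.
L cosφ = √(L² − r² sin²θ) = 0.29441 m.
|ω_rod| = r ω |cosθ| / √(L² − r² sin²θ) = 0.0893·6.17·0.88620/0.29441 = 1.6585 rad/s.

1.66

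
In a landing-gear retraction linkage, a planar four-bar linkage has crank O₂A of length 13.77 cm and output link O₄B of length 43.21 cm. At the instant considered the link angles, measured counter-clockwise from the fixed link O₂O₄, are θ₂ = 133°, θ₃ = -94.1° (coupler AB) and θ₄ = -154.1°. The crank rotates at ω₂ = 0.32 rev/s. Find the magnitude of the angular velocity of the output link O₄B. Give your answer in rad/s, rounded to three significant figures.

ω₂ = 2.011 rad/s (from 0.32 rev/s).
Differentiating the loop-closure r₂e^{iθ₂}+r₃e^{iθ₃}=r₁+r₄e^{iθ₄} gives r₂ω₂e^{iθ₂}+r₃ω₃e^{iθ₃}=r₄ω₄e^{iθ₄}.
Eliminating the other unknown: ω₄ = r₂ω₂ sin(θ₂−θ₃) / [r₄ sin(θ₄−θ₃)].
Numerator sine = -0.73254; denominator sine = -0.86603.
Result = 0.1377·2.011·(-0.73254) / (0.4321·(-0.86603)) = +0.54198 rad/s; magnitude 0.54198 rad/s.

0.542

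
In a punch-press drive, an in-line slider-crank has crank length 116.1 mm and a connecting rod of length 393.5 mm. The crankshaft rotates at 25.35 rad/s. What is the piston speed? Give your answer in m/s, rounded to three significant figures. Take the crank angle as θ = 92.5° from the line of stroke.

2.90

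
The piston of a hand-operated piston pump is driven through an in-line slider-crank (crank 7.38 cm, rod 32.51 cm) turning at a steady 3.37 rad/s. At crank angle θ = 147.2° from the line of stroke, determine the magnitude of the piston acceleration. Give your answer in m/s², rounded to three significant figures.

ω = 3.37 rad/s
x(θ) = r cosθ + √(L² − r² sin²θ); with ω constant, a = ω²·d²x/dθ².
d²x/dθ² = −r cosθ − r²(cos2θ)/√u − r⁴ sin²2θ/(4u^{3/2}),  u = L² − r² sin²θ = 0.104092 m².
Substituting r = 0.0738 m, L = 0.3251 m, θ = 147.2°: d²x/dθ² = +0.054877 m.
a = ω²·d²x/dθ² = (3.37)²·(+0.054877) = +0.62323 m/s²;  |a| = 0.62323 m/s².

0.623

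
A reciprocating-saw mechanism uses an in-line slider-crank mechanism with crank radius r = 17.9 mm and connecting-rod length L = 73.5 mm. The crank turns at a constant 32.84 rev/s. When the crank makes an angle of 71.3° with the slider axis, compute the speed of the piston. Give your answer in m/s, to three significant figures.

ω = 2π·32.8 = 206.3 rad/s
For an in-line slider-crank, x = r cosθ + √(L² − r² sin²θ), so v = −rω sinθ·[1 + r cosθ/√(L² − r² sin²θ)].
With r = 0.0179 m, L = 0.0735 m, θ = 71.3°: √(L² − r² sin²θ) = 0.071518 m.
v = −0.0179·206.3·0.94721·[1 + 0.0179·0.32061/0.071518] = -3.7792 m/s.
|v| = 3.7792 m/s.

3.78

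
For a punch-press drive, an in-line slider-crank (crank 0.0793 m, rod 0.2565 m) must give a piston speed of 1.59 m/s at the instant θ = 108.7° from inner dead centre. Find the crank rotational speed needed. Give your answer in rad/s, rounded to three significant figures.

For an in-line slider-crank, |v_piston| = rω|sinθ|·[1 + r cosθ/√(L² − r² sin²θ)].
With r = 0.0793 m, L = 0.2565 m, θ = 108.7°: the bracketed kinematic factor |dx/dθ| = 0.067327 m.
ω = v/|dx/dθ| = 1.59/0.067327 = 23.616 rad/s.

23.6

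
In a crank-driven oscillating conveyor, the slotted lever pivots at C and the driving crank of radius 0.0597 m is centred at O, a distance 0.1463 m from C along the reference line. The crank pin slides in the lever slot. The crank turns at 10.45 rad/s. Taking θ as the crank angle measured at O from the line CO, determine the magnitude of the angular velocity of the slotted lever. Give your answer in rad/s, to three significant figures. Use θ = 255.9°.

0.725

ω = 10.45 rad/s
Crank pin A relative to C: A = (d + r cosθ, r sinθ); lever angle φ = atan2(r sinθ, d + r cosθ).
Differentiating tanφ: φ̇ = rω(d cosθ + r)/(d² + r² + 2dr cosθ).
d² + r² + 2dr cosθ = |CA|² = 0.0207123 m²;  d cosθ + r = +0.024059 m.
|ω_lever| = |0.0597·10.45·+0.024059| / 0.0207123 = 0.72467 rad/s.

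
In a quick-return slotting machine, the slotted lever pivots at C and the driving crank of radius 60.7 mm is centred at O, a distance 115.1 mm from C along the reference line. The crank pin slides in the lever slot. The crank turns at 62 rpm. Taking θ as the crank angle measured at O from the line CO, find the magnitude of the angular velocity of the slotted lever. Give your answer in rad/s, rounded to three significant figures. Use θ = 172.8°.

ω = 6.493 rad/s (from 62 rpm).
Crank pin A relative to C: A = (d + r cosθ, r sinθ); lever angle φ = atan2(r sinθ, d + r cosθ).
Differentiating tanφ: φ̇ = rω(d cosθ + r)/(d² + r² + 2dr cosθ).
d² + r² + 2dr cosθ = |CA|² = 0.00306954 m²;  d cosθ + r = -0.053492 m.
|ω_lever| = |0.0607·6.493·-0.053492| / 0.00306954 = 6.868 rad/s.

6.87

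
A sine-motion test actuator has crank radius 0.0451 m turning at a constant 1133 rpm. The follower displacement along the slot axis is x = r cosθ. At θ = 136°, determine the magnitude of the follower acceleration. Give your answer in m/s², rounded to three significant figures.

ω = 118.6 rad/s (from 1133 rpm).
x = r cosθ ⇒ ẍ = −rω² cosθ (ω constant).
|a| = rω²|cosθ| = 0.0451·(118.6)²·|cos 136°| = 456.7 m/s².

457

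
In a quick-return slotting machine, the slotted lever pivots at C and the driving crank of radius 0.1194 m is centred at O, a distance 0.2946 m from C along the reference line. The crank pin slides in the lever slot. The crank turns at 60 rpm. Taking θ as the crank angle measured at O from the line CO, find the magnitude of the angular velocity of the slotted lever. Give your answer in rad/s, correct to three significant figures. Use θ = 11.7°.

1.80

ω = 6.283 rad/s (from 60 rpm).
Crank pin A relative to C: A = (d + r cosθ, r sinθ); lever angle φ = atan2(r sinθ, d + r cosθ).
Differentiating tanφ: φ̇ = rω(d cosθ + r)/(d² + r² + 2dr cosθ).
d² + r² + 2dr cosθ = |CA|² = 0.169934 m²;  d cosθ + r = +0.40788 m.
|ω_lever| = |0.1194·6.283·+0.40788| / 0.169934 = 1.8007 rad/s.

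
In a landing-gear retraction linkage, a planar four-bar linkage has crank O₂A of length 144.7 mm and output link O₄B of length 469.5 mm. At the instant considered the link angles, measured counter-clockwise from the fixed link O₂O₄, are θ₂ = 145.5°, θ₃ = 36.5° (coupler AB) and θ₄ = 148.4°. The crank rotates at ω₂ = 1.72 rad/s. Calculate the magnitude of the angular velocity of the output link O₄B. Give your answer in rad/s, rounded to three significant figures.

ω₂ = 1.72 rad/s
Differentiating the loop-closure r₂e^{iθ₂}+r₃e^{iθ₃}=r₁+r₄e^{iθ₄} gives r₂ω₂e^{iθ₂}+r₃ω₃e^{iθ₃}=r₄ω₄e^{iθ₄}.
Eliminating the other unknown: ω₄ = r₂ω₂ sin(θ₂−θ₃) / [r₄ sin(θ₄−θ₃)].
Numerator sine = +0.94552; denominator sine = +0.92784.
Result = 0.1447·1.72·(+0.94552) / (0.4695·(+0.92784)) = +0.54021 rad/s; magnitude 0.54021 rad/s.

0.540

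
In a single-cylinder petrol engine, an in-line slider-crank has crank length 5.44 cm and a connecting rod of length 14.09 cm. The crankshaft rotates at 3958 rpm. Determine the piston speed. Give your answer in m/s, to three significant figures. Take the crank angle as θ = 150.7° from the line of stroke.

ω = 2π·3958/60 = 414.5 rad/s
For an in-line slider-crank, x = r cosθ + √(L² − r² sin²θ), so v = −rω sinθ·[1 + r cosθ/√(L² − r² sin²θ)].
With r = 0.0544 m, L = 0.1409 m, θ = 150.7°: √(L² − r² sin²θ) = 0.13836 m.
v = −0.0544·414.5·0.48938·[1 + 0.0544·-0.87207/0.13836] = -7.2511 m/s.
|v| = 7.2511 m/s.

7.25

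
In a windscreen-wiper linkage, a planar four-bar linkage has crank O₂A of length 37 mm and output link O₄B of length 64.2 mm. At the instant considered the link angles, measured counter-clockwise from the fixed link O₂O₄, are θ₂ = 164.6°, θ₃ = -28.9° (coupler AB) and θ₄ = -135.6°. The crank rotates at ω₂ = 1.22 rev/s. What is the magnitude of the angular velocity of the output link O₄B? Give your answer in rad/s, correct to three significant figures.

ω₂ = 7.665 rad/s (from 1.22 rev/s).
Differentiating the loop-closure r₂e^{iθ₂}+r₃e^{iθ₃}=r₁+r₄e^{iθ₄} gives r₂ω₂e^{iθ₂}+r₃ω₃e^{iθ₃}=r₄ω₄e^{iθ₄}.
Eliminating the other unknown: ω₄ = r₂ω₂ sin(θ₂−θ₃) / [r₄ sin(θ₄−θ₃)].
Numerator sine = -0.23345; denominator sine = -0.95782.
Result = 0.037·7.665·(-0.23345) / (0.0642·(-0.95782)) = +1.0767 rad/s; magnitude 1.0767 rad/s.

1.08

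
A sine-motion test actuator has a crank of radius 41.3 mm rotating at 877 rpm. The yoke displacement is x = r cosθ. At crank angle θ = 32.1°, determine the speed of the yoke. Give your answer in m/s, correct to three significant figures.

ω = 91.84 rad/s (from 877 rpm).
x = r cosθ ⇒ ẋ = −rω sinθ.
|v| = rω|sinθ| = 0.0413·91.84·|sin 32.1°| = 2.0156 m/s.

2.02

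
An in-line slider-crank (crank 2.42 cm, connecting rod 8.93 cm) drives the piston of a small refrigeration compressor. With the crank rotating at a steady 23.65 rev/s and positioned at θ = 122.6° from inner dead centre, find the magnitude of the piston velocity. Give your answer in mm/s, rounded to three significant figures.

2580

ω = 2π·23.6 = 148.6 rad/s
For an in-line slider-crank, x = r cosθ + √(L² − r² sin²θ), so v = −rω sinθ·[1 + r cosθ/√(L² − r² sin²θ)].
With r = 0.0242 m, L = 0.0893 m, θ = 122.6°: √(L² − r² sin²θ) = 0.086942 m.
v = −0.0242·148.6·0.84245·[1 + 0.0242·-0.53877/0.086942] = -2.5752 m/s.
|v| = 2.5752 m/s = 2575.2 mm/s.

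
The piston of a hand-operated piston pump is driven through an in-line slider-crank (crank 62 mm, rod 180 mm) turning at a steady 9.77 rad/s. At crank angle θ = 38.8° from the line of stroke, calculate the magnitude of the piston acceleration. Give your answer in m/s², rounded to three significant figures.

ω = 9.77 rad/s
x(θ) = r cosθ + √(L² − r² sin²θ); with ω constant, a = ω²·d²x/dθ².
d²x/dθ² = −r cosθ − r²(cos2θ)/√u − r⁴ sin²2θ/(4u^{3/2}),  u = L² − r² sin²θ = 0.0308907 m².
Substituting r = 0.062 m, L = 0.18 m, θ = 38.8°: d²x/dθ² = -0.053664 m.
a = ω²·d²x/dθ² = (9.77)²·(-0.053664) = -5.1224 m/s²;  |a| = 5.1224 m/s².

5.12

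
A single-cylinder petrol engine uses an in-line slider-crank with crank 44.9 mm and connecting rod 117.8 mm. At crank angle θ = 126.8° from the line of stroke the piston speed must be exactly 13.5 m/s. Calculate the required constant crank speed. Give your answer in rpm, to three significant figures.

4720

For an in-line slider-crank, |v_piston| = rω|sinθ|·[1 + r cosθ/√(L² − r² sin²θ)].
With r = 0.0449 m, L = 0.1178 m, θ = 126.8°: the bracketed kinematic factor |dx/dθ| = 0.027333 m.
ω = v/|dx/dθ| = 13.5/0.027333 = 493.91 rad/s.
N = 60ω/(2π) = 4716.5 rpm.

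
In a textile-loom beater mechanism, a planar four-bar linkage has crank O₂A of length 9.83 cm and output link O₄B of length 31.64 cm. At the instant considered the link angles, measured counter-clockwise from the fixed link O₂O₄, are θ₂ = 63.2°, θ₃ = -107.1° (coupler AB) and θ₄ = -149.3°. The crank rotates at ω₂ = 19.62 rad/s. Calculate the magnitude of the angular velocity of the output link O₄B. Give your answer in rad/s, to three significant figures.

ω₂ = 19.62 rad/s
Differentiating the loop-closure r₂e^{iθ₂}+r₃e^{iθ₃}=r₁+r₄e^{iθ₄} gives r₂ω₂e^{iθ₂}+r₃ω₃e^{iθ₃}=r₄ω₄e^{iθ₄}.
Eliminating the other unknown: ω₄ = r₂ω₂ sin(θ₂−θ₃) / [r₄ sin(θ₄−θ₃)].
Numerator sine = +0.16849; denominator sine = -0.67172.
Result = 0.0983·19.62·(+0.16849) / (0.3164·(-0.67172)) = -1.529 rad/s; magnitude 1.529 rad/s.

1.53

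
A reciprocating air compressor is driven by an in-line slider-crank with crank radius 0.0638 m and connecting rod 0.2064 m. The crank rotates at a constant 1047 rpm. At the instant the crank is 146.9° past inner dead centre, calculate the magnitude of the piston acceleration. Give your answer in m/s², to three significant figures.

540

ω = 2π·1047/60 = 109.6 rad/s
x(θ) = r cosθ + √(L² − r² sin²θ); with ω constant, a = ω²·d²x/dθ².
d²x/dθ² = −r cosθ − r²(cos2θ)/√u − r⁴ sin²2θ/(4u^{3/2}),  u = L² − r² sin²θ = 0.041387 m².
Substituting r = 0.0638 m, L = 0.2064 m, θ = 146.9°: d²x/dθ² = +0.04496 m.
a = ω²·d²x/dθ² = (109.6)²·(+0.04496) = +540.48 m/s²;  |a| = 540.48 m/s².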